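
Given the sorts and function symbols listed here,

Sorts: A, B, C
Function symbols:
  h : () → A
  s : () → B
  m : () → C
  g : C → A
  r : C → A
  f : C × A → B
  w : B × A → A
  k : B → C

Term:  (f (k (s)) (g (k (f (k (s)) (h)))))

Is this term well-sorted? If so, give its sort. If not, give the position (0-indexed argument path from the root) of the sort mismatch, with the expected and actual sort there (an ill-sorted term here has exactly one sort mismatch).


well-sorted; sort = B

    (s) : B
  (k (s)) : C
          (s) : B
        (k (s)) : C
        (h) : A
      (f (k (s)) (h)) : B
    (k (f (k (s)) (h))) : C
  (g (k (f (k (s)) (h)))) : A
(f (k (s)) (g (k (f (k (s)) (h))))) : B


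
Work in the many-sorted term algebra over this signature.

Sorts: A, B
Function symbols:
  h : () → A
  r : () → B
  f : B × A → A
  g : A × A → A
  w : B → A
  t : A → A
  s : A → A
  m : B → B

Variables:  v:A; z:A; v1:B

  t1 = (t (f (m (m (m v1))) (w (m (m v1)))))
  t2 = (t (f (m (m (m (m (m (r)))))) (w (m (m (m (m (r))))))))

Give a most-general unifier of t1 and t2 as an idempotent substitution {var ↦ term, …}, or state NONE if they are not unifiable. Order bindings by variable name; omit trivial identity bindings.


{v1 ↦ (m (m (r)))}


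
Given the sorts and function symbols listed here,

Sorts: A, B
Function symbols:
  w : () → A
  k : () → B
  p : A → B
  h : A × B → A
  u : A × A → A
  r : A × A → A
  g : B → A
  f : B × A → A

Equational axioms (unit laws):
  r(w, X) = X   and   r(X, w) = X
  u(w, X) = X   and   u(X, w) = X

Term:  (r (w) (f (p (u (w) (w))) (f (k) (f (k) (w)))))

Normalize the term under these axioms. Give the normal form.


normal form = (f (p (w)) (f (k) (f (k) (w))))

1. (r (w) (f (p (u (w) (w))) (f (k) (f (k) (w)))))  →  (f (p (u (w) (w))) (f (k) (f (k) (w))))
2. (f (p (u (w) (w))) (f (k) (f (k) (w))))  →  (f (p (w)) (f (k) (f (k) (w))))


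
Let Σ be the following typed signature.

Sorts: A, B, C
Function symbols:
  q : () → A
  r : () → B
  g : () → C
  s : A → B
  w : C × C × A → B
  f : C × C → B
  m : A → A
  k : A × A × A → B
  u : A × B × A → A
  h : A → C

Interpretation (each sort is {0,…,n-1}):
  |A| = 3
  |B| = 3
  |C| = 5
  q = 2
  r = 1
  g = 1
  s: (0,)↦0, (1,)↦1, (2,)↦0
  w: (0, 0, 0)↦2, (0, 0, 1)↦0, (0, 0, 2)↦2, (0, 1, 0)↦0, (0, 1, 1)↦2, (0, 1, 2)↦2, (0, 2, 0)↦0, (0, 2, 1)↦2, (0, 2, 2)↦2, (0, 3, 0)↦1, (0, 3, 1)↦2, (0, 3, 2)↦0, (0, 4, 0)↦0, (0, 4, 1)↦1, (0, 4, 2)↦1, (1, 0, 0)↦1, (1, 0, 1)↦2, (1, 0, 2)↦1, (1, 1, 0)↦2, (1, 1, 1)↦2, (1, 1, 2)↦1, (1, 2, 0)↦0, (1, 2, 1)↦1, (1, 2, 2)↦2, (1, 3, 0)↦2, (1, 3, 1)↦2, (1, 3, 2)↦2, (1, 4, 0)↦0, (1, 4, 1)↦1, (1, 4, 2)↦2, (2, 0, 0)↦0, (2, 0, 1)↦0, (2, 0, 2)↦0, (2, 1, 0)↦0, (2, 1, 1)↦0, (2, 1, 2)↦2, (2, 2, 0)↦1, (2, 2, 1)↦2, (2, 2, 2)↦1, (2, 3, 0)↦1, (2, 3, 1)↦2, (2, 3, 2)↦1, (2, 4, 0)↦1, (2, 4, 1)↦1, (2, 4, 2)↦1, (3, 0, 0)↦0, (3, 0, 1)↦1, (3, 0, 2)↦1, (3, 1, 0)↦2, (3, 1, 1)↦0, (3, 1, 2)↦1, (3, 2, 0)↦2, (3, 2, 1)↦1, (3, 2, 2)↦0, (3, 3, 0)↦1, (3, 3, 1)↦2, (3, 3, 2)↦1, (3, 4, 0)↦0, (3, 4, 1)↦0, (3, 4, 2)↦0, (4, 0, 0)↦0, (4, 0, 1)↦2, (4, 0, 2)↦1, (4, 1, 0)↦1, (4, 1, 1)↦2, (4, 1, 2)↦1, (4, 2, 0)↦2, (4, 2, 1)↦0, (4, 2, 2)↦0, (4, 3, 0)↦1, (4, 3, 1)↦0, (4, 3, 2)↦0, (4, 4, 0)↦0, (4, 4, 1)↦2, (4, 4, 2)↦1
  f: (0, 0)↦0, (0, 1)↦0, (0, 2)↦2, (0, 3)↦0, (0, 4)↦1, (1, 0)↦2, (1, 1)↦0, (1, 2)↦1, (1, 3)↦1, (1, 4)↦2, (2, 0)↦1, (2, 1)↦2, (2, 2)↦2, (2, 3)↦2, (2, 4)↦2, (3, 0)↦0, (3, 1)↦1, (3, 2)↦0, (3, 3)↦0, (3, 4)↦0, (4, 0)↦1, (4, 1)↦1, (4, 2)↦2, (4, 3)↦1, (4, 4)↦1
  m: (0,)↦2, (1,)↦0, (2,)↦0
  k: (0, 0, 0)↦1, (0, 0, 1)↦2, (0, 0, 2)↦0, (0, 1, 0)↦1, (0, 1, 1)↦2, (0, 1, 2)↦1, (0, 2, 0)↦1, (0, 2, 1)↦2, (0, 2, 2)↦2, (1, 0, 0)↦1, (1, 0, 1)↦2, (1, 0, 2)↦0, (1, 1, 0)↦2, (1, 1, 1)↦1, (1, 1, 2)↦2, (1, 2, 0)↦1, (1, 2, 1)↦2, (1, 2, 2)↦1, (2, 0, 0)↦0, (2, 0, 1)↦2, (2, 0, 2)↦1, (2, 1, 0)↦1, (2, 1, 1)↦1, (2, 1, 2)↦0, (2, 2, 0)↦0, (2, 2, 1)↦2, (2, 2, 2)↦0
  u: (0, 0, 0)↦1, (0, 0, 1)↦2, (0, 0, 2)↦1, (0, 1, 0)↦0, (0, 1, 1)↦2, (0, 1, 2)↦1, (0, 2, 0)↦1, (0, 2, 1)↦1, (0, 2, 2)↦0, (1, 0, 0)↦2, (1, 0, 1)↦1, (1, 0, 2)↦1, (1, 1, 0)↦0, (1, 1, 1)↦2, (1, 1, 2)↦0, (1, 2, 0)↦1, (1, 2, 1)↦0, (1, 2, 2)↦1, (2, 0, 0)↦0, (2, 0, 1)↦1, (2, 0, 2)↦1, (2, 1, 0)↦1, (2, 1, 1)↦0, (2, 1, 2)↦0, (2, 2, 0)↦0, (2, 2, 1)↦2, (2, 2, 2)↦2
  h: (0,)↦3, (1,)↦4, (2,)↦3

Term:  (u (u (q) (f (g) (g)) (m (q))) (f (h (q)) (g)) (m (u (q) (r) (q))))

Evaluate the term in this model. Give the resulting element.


  q = 2
  g = 1
  g = 1
  (f (g) (g)) = f(1, 1) = 0
  q = 2
  (m (q)) = m(2,) = 0
  (u (q) (f (g) (g)) (m (q))) = u(2, 0, 0) = 0
  q = 2
  (h (q)) = h(2,) = 3
  g = 1
  (f (h (q)) (g)) = f(3, 1) = 1
  q = 2
  r = 1
  q = 2
  (u (q) (r) (q)) = u(2, 1, 2) = 0
  (m (u (q) (r) (q))) = m(0,) = 2
  (u (u (q) (f (g) (g)) (m (q))) (f (h (q)) (g)) (m (u (q) (r) (q)))) = u(0, 1, 2) = 1

value = 1


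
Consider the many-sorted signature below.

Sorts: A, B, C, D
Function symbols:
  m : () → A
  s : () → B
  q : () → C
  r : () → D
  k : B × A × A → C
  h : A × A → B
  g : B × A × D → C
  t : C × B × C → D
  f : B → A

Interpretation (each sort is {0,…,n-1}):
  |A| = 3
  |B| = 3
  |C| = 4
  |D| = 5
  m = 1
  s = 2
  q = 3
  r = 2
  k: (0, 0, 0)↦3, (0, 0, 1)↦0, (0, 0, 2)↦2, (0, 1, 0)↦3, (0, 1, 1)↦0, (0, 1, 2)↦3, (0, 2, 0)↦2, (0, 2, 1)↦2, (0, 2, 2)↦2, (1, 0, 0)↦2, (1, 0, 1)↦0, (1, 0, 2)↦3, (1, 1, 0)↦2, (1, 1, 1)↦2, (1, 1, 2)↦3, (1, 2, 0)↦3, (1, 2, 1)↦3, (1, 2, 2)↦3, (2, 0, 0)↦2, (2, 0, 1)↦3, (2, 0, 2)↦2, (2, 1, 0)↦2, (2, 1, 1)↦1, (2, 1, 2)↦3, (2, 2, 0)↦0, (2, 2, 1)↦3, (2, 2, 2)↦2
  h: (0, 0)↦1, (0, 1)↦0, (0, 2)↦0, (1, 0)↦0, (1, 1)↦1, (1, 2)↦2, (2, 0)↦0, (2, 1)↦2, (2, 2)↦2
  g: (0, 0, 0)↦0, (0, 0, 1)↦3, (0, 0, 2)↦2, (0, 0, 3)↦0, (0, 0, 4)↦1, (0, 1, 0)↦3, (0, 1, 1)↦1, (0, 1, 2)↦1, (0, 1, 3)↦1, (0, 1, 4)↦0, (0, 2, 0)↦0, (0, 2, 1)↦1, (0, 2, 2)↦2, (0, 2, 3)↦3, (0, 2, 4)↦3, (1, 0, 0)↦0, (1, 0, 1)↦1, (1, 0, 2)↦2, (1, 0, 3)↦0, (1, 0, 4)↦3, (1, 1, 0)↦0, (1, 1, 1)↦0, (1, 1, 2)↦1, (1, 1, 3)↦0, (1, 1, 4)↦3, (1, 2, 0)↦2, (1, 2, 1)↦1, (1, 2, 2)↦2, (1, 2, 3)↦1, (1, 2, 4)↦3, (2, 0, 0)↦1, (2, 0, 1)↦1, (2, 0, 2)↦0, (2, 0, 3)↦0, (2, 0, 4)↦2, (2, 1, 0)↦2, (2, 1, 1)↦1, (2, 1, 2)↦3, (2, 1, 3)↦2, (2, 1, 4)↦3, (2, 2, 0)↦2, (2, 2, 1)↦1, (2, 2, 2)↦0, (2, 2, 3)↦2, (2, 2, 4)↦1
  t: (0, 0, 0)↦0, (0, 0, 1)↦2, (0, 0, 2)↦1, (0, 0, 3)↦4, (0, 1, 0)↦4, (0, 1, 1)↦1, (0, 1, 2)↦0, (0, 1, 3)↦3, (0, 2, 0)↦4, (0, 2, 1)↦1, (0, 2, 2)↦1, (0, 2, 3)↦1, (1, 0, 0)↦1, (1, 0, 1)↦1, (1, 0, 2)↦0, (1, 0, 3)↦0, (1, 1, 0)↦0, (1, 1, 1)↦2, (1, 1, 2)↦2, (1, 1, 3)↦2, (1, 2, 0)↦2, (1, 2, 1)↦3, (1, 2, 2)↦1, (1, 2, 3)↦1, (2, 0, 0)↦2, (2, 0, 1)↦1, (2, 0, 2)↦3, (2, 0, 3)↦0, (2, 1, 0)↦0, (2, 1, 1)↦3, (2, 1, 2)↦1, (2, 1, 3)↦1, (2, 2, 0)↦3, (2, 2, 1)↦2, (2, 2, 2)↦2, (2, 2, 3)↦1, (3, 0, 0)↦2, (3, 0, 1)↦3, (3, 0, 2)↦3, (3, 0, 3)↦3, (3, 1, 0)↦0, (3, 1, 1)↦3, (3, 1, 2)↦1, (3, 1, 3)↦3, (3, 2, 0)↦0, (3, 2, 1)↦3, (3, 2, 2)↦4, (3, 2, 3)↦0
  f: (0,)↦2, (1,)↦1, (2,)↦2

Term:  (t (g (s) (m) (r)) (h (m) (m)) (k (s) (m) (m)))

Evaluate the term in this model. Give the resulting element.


value = 3

  s = 2
  m = 1
  r = 2
  (g (s) (m) (r)) = g(2, 1, 2) = 3
  m = 1
  m = 1
  (h (m) (m)) = h(1, 1) = 1
  s = 2
  m = 1
  m = 1
  (k (s) (m) (m)) = k(2, 1, 1) = 1
  (t (g (s) (m) (r)) (h (m) (m)) (k (s) (m) (m))) = t(3, 1, 1) = 3


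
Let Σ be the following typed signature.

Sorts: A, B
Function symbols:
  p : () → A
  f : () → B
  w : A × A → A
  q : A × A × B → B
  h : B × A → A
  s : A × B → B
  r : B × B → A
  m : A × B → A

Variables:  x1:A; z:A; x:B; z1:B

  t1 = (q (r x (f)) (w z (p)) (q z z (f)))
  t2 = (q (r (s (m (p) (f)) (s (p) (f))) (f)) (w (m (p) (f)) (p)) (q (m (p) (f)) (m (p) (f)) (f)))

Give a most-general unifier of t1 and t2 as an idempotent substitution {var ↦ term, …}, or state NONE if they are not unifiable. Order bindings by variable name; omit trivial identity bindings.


{x ↦ (s (m (p) (f)) (s (p) (f))), z ↦ (m (p) (f))}


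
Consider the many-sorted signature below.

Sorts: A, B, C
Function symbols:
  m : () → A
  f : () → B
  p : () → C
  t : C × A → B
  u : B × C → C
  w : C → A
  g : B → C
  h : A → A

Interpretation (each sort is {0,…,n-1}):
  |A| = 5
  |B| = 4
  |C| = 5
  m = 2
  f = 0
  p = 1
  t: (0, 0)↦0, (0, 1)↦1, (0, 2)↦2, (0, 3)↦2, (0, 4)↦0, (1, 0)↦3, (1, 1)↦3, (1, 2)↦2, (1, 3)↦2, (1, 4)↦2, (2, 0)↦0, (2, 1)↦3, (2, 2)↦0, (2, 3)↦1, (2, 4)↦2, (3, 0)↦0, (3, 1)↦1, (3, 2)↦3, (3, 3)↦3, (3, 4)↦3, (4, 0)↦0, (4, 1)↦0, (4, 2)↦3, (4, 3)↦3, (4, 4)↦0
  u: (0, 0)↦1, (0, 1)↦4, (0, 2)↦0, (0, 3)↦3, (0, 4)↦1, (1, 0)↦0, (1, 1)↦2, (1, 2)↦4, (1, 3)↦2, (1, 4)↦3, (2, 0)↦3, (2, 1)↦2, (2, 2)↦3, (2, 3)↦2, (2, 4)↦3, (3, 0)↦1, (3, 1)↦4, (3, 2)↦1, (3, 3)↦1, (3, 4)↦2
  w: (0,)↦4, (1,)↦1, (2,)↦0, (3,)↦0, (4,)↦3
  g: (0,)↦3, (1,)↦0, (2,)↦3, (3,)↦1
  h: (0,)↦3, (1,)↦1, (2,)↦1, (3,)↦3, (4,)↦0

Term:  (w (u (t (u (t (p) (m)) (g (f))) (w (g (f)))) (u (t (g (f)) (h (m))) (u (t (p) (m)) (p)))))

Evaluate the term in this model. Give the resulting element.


value = 1

  p = 1
  m = 2
  (t (p) (m)) = t(1, 2) = 2
  f = 0
  (g (f)) = g(0,) = 3
  (u (t (p) (m)) (g (f))) = u(2, 3) = 2
  f = 0
  (g (f)) = g(0,) = 3
  (w (g (f))) = w(3,) = 0
  (t (u (t (p) (m)) (g (f))) (w (g (f)))) = t(2, 0) = 0
  f = 0
  (g (f)) = g(0,) = 3
  m = 2
  (h (m)) = h(2,) = 1
  (t (g (f)) (h (m))) = t(3, 1) = 1
  p = 1
  m = 2
  (t (p) (m)) = t(1, 2) = 2
  p = 1
  (u (t (p) (m)) (p)) = u(2, 1) = 2
  (u (t (g (f)) (h (m))) (u (t (p) (m)) (p))) = u(1, 2) = 4
  (u (t (u (t (p) (m)) (g (f))) (w (g (f)))) (u (t (g (f)) (h (m))) (u (t (p) (m)) (p)))) = u(0, 4) = 1
  (w (u (t (u (t (p) (m)) (g (f))) (w (g (f)))) (u (t (g (f)) (h (m))) (u (t (p) (m)) (p))))) = w(1,) = 1


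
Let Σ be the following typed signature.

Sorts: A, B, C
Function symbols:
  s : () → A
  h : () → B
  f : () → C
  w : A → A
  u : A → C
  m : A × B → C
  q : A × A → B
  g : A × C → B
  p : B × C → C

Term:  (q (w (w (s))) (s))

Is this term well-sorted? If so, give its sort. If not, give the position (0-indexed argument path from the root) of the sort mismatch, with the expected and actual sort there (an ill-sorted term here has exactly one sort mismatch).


      (s) : A
    (w (s)) : A
  (w (w (s))) : A
  (s) : A
(q (w (w (s))) (s)) : B

well-sorted; sort = B


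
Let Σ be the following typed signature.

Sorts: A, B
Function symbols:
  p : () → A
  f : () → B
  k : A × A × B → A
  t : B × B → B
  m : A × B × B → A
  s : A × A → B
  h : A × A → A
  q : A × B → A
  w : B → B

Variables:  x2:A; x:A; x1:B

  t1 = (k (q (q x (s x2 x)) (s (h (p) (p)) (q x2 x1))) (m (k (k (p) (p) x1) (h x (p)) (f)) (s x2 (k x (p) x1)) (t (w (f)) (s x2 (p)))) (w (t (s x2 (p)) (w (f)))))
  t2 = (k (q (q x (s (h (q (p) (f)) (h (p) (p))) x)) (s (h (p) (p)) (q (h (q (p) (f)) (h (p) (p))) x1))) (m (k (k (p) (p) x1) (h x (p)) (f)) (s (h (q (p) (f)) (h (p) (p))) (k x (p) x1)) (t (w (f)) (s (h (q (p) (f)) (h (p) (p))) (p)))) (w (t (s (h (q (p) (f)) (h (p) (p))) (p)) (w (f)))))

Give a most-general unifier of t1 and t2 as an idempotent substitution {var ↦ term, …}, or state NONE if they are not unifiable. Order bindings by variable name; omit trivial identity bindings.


{x2 ↦ (h (q (p) (f)) (h (p) (p)))}


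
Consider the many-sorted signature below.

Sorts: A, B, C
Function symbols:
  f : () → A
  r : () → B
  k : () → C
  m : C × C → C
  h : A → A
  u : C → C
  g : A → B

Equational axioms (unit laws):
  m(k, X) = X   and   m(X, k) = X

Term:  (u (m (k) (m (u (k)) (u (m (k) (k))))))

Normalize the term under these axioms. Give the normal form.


normal form = (u (m (u (k)) (u (k))))

1. (u (m (k) (m (u (k)) (u (m (k) (k))))))  →  (u (m (u (k)) (u (m (k) (k)))))
2. (u (m (u (k)) (u (m (k) (k)))))  →  (u (m (u (k)) (u (k))))


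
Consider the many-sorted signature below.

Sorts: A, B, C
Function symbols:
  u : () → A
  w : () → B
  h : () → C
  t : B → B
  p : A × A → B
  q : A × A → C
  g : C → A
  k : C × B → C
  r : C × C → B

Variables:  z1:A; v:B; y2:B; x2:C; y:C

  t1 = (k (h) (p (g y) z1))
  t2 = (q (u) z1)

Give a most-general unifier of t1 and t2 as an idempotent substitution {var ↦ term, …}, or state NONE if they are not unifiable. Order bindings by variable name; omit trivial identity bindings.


NONE (not unifiable)

head clash or occurs-check failure — not unifiable


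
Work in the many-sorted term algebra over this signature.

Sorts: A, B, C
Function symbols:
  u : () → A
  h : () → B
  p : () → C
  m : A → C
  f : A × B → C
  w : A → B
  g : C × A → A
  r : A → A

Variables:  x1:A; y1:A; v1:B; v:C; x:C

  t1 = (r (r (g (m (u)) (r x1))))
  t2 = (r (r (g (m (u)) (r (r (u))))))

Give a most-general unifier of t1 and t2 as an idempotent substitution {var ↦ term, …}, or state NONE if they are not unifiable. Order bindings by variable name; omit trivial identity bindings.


{x1 ↦ (r (u))}


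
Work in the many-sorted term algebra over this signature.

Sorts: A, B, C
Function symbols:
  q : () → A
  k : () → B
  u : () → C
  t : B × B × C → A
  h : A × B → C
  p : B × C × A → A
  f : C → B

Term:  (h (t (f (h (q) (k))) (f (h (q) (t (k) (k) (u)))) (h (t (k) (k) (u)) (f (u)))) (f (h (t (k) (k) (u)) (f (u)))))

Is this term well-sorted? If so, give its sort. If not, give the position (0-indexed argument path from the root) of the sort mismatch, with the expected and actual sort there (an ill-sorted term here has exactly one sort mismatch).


ill-sorted at position [0, 1, 0, 1]: expected B, got A

        (q) : A
        (k) : B
      (h (q) (k)) : C
    (f (h (q) (k))) : B
        (q) : A
          (k) : B
          (k) : B
          (u) : C
        (t (k) (k) (u)) : A
      (h (q) (t (k) (k) (u))) : ✗ arg 1 at [0, 1, 0, 1] has sort A, expected B
        (k) : B
        (k) : B
        (u) : C
      (t (k) (k) (u)) : A
        (u) : C
      (f (u)) : B
    (h (t (k) (k) (u)) (f (u))) : C
        (k) : B
        (k) : B
        (u) : C
      (t (k) (k) (u)) : A
        (u) : C
      (f (u)) : B
    (h (t (k) (k) (u)) (f (u))) : C
  (f (h (t (k) (k) (u)) (f (u)))) : B


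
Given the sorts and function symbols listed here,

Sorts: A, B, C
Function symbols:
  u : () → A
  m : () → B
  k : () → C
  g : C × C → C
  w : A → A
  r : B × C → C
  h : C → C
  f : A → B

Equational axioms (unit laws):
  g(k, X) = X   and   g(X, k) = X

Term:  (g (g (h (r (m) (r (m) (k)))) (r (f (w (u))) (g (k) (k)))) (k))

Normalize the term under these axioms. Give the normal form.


normal form = (g (h (r (m) (r (m) (k)))) (r (f (w (u))) (k)))

1. (g (g (h (r (m) (r (m) (k)))) (r (f (w (u))) (g (k) (k)))) (k))  →  (g (h (r (m) (r (m) (k)))) (r (f (w (u))) (g (k) (k))))
2. (g (h (r (m) (r (m) (k)))) (r (f (w (u))) (g (k) (k))))  →  (g (h (r (m) (r (m) (k)))) (r (f (w (u))) (k)))


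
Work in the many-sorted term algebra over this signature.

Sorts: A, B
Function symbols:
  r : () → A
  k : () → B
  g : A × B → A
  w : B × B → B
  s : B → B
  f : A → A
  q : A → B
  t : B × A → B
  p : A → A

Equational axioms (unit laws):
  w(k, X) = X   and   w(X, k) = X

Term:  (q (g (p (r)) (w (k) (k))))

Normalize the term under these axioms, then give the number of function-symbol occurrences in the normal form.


1. (q (g (p (r)) (w (k) (k))))  →  (q (g (p (r)) (k)))
normal form: (q (g (p (r)) (k)))

size = 5


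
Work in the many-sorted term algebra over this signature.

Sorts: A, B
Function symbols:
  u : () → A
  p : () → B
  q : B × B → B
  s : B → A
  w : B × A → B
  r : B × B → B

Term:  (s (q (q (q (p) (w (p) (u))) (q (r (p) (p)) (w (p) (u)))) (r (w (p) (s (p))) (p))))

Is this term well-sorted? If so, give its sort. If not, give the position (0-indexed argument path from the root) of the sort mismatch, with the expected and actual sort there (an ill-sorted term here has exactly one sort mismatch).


        (p) : B
          (p) : B
          (u) : A
        (w (p) (u)) : B
      (q (p) (w (p) (u))) : B
          (p) : B
          (p) : B
        (r (p) (p)) : B
          (p) : B
          (u) : A
        (w (p) (u)) : B
      (q (r (p) (p)) (w (p) (u))) : B
    (q (q (p) (w (p) (u))) (q (r (p) (p)) (w (p) (u)))) : B
        (p) : B
          (p) : B
        (s (p)) : A
      (w (p) (s (p))) : B
      (p) : B
    (r (w (p) (s (p))) (p)) : B
  (q (q (q (p) (w (p) (u))) (q (r (p) (p)) (w (p) (u)))) (r (w (p) (s (p))) (p))) : B
(s (q (q (q (p) (w (p) (u))) (q (r (p) (p)) (w (p) (u)))) (r (w (p) (s (p))) (p)))) : A

well-sorted; sort = A


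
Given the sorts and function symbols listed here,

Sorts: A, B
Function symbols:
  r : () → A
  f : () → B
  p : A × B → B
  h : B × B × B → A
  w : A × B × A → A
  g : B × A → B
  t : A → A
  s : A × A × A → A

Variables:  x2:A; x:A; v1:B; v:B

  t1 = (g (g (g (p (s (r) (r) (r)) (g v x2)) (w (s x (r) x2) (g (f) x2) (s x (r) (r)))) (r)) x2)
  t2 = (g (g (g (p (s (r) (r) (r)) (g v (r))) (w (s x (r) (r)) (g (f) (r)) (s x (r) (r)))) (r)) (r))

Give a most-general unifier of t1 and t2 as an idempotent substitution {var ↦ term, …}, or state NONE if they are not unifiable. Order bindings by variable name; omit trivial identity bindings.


{x2 ↦ (r)}


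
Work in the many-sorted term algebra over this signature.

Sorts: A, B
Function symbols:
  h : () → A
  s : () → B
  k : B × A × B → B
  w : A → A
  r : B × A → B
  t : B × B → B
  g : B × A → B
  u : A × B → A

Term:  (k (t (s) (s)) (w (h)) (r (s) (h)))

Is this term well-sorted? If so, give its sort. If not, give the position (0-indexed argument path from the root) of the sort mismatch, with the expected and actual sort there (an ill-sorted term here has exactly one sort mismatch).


    (s) : B
    (s) : B
  (t (s) (s)) : B
    (h) : A
  (w (h)) : A
    (s) : B
    (h) : A
  (r (s) (h)) : B
(k (t (s) (s)) (w (h)) (r (s) (h))) : B

well-sorted; sort = B


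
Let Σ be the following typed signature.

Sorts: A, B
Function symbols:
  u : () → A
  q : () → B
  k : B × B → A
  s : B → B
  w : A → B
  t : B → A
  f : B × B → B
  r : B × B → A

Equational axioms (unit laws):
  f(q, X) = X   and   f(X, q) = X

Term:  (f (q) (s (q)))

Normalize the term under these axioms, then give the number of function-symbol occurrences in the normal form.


1. (f (q) (s (q)))  →  (s (q))
normal form: (s (q))

size = 2


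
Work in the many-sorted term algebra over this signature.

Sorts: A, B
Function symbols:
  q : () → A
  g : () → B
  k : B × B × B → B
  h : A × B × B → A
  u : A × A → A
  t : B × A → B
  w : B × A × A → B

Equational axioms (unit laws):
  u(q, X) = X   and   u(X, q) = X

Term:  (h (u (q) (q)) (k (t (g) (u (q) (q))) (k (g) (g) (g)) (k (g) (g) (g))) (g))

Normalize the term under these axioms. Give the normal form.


1. (h (u (q) (q)) (k (t (g) (u (q) (q))) (k (g) (g) (g)) (k (g) (g) (g))) (g))  →  (h (q) (k (t (g) (u (q) (q))) (k (g) (g) (g)) (k (g) (g) (g))) (g))
2. (h (q) (k (t (g) (u (q) (q))) (k (g) (g) (g)) (k (g) (g) (g))) (g))  →  (h (q) (k (t (g) (q)) (k (g) (g) (g)) (k (g) (g) (g))) (g))

normal form = (h (q) (k (t (g) (q)) (k (g) (g) (g)) (k (g) (g) (g))) (g))


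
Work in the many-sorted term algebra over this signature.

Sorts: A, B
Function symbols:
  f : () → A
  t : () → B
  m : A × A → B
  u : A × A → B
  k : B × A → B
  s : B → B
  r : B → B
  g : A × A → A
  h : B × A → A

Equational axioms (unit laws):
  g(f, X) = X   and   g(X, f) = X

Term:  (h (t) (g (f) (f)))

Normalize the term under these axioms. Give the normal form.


1. (h (t) (g (f) (f)))  →  (h (t) (f))

normal form = (h (t) (f))


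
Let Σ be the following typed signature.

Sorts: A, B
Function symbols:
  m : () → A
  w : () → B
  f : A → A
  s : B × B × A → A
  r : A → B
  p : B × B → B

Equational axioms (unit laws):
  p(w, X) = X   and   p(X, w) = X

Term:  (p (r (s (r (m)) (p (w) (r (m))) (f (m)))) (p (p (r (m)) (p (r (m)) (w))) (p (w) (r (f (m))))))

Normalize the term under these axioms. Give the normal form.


normal form = (p (r (s (r (m)) (r (m)) (f (m)))) (p (p (r (m)) (r (m))) (r (f (m)))))

1. (p (r (s (r (m)) (p (w) (r (m))) (f (m)))) (p (p (r (m)) (p (r (m)) (w))) (p (w) (r (f (m))))))  →  (p (r (s (r (m)) (r (m)) (f (m)))) (p (p (r (m)) (p (r (m)) (w))) (p (w) (r (f (m))))))
2. (p (r (s (r (m)) (r (m)) (f (m)))) (p (p (r (m)) (p (r (m)) (w))) (p (w) (r (f (m))))))  →  (p (r (s (r (m)) (r (m)) (f (m)))) (p (p (r (m)) (r (m))) (p (w) (r (f (m))))))
3. (p (r (s (r (m)) (r (m)) (f (m)))) (p (p (r (m)) (r (m))) (p (w) (r (f (m))))))  →  (p (r (s (r (m)) (r (m)) (f (m)))) (p (p (r (m)) (r (m))) (r (f (m)))))


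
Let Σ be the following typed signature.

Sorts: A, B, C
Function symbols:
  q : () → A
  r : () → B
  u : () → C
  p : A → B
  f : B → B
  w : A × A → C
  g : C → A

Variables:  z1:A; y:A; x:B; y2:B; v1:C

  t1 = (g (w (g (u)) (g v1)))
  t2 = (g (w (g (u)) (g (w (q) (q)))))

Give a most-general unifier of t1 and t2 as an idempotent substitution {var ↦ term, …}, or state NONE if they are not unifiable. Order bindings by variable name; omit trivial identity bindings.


{v1 ↦ (w (q) (q))}


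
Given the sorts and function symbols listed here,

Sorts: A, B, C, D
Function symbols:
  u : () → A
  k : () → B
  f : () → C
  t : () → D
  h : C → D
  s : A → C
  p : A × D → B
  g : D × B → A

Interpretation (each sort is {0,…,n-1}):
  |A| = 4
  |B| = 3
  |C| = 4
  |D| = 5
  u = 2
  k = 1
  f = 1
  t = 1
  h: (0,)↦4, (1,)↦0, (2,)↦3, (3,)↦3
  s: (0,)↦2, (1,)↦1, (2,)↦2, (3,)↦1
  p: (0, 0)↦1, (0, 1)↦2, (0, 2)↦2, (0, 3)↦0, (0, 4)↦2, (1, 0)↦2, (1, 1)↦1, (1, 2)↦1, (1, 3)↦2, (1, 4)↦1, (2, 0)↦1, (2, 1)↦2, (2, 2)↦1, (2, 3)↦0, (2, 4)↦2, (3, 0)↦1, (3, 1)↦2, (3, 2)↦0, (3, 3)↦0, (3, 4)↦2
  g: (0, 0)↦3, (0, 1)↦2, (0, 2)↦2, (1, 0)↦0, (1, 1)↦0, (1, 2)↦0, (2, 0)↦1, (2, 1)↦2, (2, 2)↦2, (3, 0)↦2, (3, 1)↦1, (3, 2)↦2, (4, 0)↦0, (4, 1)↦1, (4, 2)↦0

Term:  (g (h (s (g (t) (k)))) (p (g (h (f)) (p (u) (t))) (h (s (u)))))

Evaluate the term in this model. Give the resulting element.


  t = 1
  k = 1
  (g (t) (k)) = g(1, 1) = 0
  (s (g (t) (k))) = s(0,) = 2
  (h (s (g (t) (k)))) = h(2,) = 3
  f = 1
  (h (f)) = h(1,) = 0
  u = 2
  t = 1
  (p (u) (t)) = p(2, 1) = 2
  (g (h (f)) (p (u) (t))) = g(0, 2) = 2
  u = 2
  (s (u)) = s(2,) = 2
  (h (s (u))) = h(2,) = 3
  (p (g (h (f)) (p (u) (t))) (h (s (u)))) = p(2, 3) = 0
  (g (h (s (g (t) (k)))) (p (g (h (f)) (p (u) (t))) (h (s (u))))) = g(3, 0) = 2

value = 2


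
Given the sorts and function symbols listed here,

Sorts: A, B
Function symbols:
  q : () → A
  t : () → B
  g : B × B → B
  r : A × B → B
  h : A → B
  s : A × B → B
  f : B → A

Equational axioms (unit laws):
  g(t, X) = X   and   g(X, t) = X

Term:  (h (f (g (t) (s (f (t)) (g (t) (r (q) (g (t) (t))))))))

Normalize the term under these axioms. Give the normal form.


normal form = (h (f (s (f (t)) (r (q) (t)))))

1. (h (f (g (t) (s (f (t)) (g (t) (r (q) (g (t) (t))))))))  →  (h (f (s (f (t)) (g (t) (r (q) (g (t) (t)))))))
2. (h (f (s (f (t)) (g (t) (r (q) (g (t) (t)))))))  →  (h (f (s (f (t)) (r (q) (g (t) (t))))))
3. (h (f (s (f (t)) (r (q) (g (t) (t))))))  →  (h (f (s (f (t)) (r (q) (t)))))


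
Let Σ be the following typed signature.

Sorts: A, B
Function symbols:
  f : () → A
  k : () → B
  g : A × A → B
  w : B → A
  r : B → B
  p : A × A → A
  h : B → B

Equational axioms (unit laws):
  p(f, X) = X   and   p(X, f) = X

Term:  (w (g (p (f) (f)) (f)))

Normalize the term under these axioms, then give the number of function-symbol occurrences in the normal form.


1. (w (g (p (f) (f)) (f)))  →  (w (g (f) (f)))
normal form: (w (g (f) (f)))

size = 4


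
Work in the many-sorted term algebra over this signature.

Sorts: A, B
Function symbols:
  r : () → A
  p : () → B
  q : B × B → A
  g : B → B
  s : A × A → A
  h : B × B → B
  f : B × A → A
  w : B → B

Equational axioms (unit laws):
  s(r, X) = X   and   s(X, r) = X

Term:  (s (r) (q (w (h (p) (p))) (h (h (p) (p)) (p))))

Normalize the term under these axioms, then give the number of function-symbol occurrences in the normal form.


size = 10

1. (s (r) (q (w (h (p) (p))) (h (h (p) (p)) (p))))  →  (q (w (h (p) (p))) (h (h (p) (p)) (p)))
normal form: (q (w (h (p) (p))) (h (h (p) (p)) (p)))


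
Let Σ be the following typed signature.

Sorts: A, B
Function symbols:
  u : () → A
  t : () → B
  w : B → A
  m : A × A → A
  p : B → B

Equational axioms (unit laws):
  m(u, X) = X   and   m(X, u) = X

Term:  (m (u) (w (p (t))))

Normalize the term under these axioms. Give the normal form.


1. (m (u) (w (p (t))))  →  (w (p (t)))

normal form = (w (p (t)))


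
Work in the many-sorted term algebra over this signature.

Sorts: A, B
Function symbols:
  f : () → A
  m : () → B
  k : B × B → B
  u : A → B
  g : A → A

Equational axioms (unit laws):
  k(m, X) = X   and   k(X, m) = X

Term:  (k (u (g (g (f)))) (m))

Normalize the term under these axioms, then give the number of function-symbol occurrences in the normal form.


size = 4

1. (k (u (g (g (f)))) (m))  →  (u (g (g (f))))
normal form: (u (g (g (f))))


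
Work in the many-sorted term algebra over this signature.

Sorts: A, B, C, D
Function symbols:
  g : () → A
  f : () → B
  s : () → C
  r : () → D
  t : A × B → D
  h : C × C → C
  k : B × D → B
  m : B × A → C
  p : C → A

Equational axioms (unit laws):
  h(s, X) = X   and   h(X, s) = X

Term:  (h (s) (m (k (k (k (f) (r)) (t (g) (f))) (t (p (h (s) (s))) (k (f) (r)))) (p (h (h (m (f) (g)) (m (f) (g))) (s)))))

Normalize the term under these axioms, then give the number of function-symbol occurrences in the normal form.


1. (h (s) (m (k (k (k (f) (r)) (t (g) (f))) (t (p (h (s) (s))) (k (f) (r)))) (p (h (h (m (f) (g)) (m (f) (g))) (s)))))  →  (m (k (k (k (f) (r)) (t (g) (f))) (t (p (h (s) (s))) (k (f) (r)))) (p (h (h (m (f) (g)) (m (f) (g))) (s))))
2. (m (k (k (k (f) (r)) (t (g) (f))) (t (p (h (s) (s))) (k (f) (r)))) (p (h (h (m (f) (g)) (m (f) (g))) (s))))  →  (m (k (k (k (f) (r)) (t (g) (f))) (t (p (s)) (k (f) (r)))) (p (h (h (m (f) (g)) (m (f) (g))) (s))))
3. (m (k (k (k (f) (r)) (t (g) (f))) (t (p (s)) (k (f) (r)))) (p (h (h (m (f) (g)) (m (f) (g))) (s))))  →  (m (k (k (k (f) (r)) (t (g) (f))) (t (p (s)) (k (f) (r)))) (p (h (m (f) (g)) (m (f) (g)))))
normal form: (m (k (k (k (f) (r)) (t (g) (f))) (t (p (s)) (k (f) (r)))) (p (h (m (f) (g)) (m (f) (g)))))

size = 23


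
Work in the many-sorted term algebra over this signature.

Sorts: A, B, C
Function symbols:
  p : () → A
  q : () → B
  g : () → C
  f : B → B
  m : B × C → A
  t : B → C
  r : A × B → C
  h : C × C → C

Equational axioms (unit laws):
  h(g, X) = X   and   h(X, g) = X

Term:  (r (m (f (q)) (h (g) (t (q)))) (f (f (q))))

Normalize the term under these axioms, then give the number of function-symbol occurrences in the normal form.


1. (r (m (f (q)) (h (g) (t (q)))) (f (f (q))))  →  (r (m (f (q)) (t (q))) (f (f (q))))
normal form: (r (m (f (q)) (t (q))) (f (f (q))))

size = 9


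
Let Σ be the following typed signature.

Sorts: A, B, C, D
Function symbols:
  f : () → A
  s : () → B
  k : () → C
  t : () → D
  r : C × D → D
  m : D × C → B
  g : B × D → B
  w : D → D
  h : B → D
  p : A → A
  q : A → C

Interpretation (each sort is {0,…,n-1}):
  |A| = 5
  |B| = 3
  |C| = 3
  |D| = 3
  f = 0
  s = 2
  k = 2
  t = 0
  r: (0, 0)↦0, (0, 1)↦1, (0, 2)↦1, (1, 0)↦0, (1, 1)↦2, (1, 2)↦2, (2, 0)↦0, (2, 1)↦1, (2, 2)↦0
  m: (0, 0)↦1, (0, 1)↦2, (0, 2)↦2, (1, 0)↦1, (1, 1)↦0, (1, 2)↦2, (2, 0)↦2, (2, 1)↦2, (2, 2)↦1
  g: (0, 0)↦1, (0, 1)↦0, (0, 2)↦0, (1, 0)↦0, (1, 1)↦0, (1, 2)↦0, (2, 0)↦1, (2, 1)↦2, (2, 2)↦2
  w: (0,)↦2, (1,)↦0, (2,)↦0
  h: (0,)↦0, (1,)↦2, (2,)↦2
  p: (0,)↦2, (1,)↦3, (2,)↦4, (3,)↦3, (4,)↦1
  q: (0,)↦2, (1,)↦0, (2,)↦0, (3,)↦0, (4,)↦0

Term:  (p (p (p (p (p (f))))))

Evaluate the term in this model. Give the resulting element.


  f = 0
  (p (f)) = p(0,) = 2
  (p (p (f))) = p(2,) = 4
  (p (p (p (f)))) = p(4,) = 1
  (p (p (p (p (f))))) = p(1,) = 3
  (p (p (p (p (p (f)))))) = p(3,) = 3

value = 3


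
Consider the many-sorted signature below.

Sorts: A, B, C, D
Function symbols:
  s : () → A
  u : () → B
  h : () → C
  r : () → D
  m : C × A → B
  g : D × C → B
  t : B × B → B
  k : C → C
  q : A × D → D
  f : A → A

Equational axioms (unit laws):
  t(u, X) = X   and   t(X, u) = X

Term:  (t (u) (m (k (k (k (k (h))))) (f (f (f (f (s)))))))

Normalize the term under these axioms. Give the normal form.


normal form = (m (k (k (k (k (h))))) (f (f (f (f (s))))))

1. (t (u) (m (k (k (k (k (h))))) (f (f (f (f (s)))))))  →  (m (k (k (k (k (h))))) (f (f (f (f (s))))))


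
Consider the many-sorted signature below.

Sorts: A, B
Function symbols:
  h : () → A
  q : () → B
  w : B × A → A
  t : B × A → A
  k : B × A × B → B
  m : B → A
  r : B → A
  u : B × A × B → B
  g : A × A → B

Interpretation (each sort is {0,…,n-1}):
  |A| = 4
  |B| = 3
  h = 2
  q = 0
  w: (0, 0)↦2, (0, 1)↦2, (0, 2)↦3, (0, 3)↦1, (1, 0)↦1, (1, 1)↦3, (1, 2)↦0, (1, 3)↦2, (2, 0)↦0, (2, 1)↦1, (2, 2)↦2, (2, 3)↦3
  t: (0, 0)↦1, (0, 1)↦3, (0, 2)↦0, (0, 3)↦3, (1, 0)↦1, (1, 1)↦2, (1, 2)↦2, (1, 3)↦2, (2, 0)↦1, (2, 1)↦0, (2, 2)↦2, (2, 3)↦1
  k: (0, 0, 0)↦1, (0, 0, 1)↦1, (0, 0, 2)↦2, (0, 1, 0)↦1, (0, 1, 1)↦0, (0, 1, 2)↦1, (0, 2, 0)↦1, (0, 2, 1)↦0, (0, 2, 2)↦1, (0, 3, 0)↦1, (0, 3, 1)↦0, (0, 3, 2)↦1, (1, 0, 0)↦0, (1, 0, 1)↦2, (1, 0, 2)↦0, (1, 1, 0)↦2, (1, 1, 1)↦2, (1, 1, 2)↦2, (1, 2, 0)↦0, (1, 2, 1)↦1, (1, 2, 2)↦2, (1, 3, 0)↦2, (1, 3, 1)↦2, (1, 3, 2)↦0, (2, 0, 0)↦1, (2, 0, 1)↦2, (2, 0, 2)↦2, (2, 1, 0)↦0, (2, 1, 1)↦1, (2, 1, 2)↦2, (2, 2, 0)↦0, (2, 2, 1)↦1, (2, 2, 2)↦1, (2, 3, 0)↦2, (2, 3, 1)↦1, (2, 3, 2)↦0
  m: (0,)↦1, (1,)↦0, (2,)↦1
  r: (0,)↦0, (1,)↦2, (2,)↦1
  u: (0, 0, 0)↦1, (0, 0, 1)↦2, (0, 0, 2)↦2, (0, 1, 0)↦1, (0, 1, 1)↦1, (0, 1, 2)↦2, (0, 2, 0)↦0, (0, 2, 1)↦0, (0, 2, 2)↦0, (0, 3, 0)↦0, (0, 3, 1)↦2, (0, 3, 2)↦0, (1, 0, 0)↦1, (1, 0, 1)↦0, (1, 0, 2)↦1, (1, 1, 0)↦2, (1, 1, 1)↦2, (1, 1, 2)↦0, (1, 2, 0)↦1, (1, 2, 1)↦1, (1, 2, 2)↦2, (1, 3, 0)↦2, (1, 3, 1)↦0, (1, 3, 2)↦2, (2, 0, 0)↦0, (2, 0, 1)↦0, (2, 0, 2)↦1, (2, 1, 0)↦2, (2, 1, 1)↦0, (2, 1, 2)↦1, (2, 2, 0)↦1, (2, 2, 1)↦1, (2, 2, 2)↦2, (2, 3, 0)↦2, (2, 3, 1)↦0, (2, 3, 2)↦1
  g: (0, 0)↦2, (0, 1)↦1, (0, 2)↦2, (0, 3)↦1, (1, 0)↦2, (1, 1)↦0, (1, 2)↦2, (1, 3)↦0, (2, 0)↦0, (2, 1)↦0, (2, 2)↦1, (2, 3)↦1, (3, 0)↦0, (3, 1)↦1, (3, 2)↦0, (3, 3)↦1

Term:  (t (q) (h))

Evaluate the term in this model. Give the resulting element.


value = 0

  q = 0
  h = 2
  (t (q) (h)) = t(0, 2) = 0


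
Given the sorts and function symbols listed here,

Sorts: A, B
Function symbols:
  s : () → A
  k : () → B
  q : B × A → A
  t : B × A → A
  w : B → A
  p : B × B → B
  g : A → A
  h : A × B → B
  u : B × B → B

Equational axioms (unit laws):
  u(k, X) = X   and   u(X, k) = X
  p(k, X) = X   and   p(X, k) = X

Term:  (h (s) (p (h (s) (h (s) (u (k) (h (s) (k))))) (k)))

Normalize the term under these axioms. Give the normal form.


normal form = (h (s) (h (s) (h (s) (h (s) (k)))))

1. (h (s) (p (h (s) (h (s) (u (k) (h (s) (k))))) (k)))  →  (h (s) (h (s) (h (s) (u (k) (h (s) (k))))))
2. (h (s) (h (s) (h (s) (u (k) (h (s) (k))))))  →  (h (s) (h (s) (h (s) (h (s) (k)))))


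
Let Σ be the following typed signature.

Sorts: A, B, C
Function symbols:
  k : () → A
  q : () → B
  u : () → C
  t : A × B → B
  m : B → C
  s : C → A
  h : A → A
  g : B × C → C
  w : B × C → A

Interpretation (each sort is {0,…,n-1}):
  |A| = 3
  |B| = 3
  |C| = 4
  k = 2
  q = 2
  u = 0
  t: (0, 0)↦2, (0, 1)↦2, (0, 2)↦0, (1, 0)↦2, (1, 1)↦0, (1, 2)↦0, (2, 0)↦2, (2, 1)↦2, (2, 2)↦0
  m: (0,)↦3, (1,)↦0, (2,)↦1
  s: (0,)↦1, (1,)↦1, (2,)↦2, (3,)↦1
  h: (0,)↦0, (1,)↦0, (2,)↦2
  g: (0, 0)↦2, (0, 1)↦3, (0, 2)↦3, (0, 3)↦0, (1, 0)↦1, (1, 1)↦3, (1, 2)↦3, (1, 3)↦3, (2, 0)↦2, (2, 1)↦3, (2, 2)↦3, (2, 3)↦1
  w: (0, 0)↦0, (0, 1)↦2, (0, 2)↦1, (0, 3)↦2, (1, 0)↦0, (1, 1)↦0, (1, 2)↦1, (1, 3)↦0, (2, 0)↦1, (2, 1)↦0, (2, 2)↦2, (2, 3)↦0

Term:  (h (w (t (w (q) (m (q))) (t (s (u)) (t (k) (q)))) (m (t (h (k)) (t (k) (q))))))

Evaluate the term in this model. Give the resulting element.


value = 2

  q = 2
  q = 2
  (m (q)) = m(2,) = 1
  (w (q) (m (q))) = w(2, 1) = 0
  u = 0
  (s (u)) = s(0,) = 1
  k = 2
  q = 2
  (t (k) (q)) = t(2, 2) = 0
  (t (s (u)) (t (k) (q))) = t(1, 0) = 2
  (t (w (q) (m (q))) (t (s (u)) (t (k) (q)))) = t(0, 2) = 0
  k = 2
  (h (k)) = h(2,) = 2
  k = 2
  q = 2
  (t (k) (q)) = t(2, 2) = 0
  (t (h (k)) (t (k) (q))) = t(2, 0) = 2
  (m (t (h (k)) (t (k) (q)))) = m(2,) = 1
  (w (t (w (q) (m (q))) (t (s (u)) (t (k) (q)))) (m (t (h (k)) (t (k) (q))))) = w(0, 1) = 2
  (h (w (t (w (q) (m (q))) (t (s (u)) (t (k) (q)))) (m (t (h (k)) (t (k) (q)))))) = h(2,) = 2


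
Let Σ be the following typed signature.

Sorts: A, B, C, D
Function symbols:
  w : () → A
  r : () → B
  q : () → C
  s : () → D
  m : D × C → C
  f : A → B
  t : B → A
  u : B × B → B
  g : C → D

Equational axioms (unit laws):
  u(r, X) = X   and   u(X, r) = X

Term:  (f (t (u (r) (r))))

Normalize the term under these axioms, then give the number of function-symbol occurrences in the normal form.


1. (f (t (u (r) (r))))  →  (f (t (r)))
normal form: (f (t (r)))

size = 3


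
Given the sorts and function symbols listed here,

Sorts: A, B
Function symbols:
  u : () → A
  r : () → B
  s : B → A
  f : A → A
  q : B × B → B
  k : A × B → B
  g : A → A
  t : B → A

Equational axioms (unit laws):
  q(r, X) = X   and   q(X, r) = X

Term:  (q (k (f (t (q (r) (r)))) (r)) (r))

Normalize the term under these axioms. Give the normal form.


1. (q (k (f (t (q (r) (r)))) (r)) (r))  →  (k (f (t (q (r) (r)))) (r))
2. (k (f (t (q (r) (r)))) (r))  →  (k (f (t (r))) (r))

normal form = (k (f (t (r))) (r))


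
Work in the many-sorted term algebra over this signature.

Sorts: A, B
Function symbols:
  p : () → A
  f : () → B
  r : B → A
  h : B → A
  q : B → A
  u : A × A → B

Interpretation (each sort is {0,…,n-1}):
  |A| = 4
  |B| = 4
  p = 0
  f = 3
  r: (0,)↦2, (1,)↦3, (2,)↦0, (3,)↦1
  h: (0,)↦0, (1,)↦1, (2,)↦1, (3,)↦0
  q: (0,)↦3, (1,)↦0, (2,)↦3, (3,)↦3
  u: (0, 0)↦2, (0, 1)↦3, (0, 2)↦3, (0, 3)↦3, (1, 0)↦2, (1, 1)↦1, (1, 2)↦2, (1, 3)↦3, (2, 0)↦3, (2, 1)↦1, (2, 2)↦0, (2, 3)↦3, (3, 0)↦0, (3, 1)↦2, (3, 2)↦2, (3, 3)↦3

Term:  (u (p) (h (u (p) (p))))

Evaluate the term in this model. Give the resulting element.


value = 3

  p = 0
  p = 0
  p = 0
  (u (p) (p)) = u(0, 0) = 2
  (h (u (p) (p))) = h(2,) = 1
  (u (p) (h (u (p) (p)))) = u(0, 1) = 3


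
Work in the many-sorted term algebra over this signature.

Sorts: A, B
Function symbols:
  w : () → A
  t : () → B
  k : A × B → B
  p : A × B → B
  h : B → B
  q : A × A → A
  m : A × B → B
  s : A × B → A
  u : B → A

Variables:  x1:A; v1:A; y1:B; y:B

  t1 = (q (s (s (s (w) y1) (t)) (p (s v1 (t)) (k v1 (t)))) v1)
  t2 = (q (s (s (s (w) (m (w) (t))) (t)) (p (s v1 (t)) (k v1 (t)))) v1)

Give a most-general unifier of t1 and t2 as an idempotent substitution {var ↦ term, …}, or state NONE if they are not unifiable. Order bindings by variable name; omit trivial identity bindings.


{y1 ↦ (m (w) (t))}


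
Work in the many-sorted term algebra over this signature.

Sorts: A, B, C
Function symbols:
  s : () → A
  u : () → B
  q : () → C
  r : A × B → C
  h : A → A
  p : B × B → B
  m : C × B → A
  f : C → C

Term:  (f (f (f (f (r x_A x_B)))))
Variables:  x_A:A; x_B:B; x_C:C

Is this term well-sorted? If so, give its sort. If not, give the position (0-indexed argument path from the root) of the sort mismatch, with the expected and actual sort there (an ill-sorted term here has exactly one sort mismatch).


          x_A : A
          x_B : B
        (r x_A x_B) : C
      (f (r x_A x_B)) : C
    (f (f (r x_A x_B))) : C
  (f (f (f (r x_A x_B)))) : C
(f (f (f (f (r x_A x_B))))) : C

well-sorted; sort = C


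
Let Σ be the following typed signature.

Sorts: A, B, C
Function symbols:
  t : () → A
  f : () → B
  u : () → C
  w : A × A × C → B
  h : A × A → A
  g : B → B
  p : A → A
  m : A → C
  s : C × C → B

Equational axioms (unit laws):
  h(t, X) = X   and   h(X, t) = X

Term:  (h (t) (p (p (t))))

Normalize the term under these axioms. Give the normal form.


1. (h (t) (p (p (t))))  →  (p (p (t)))

normal form = (p (p (t)))


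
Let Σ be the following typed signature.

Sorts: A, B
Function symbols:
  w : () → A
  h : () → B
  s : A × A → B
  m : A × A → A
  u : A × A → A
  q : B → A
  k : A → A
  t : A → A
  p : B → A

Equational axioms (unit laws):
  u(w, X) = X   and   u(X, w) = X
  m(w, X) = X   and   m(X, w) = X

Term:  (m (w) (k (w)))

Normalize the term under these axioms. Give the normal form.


normal form = (k (w))

1. (m (w) (k (w)))  →  (k (w))


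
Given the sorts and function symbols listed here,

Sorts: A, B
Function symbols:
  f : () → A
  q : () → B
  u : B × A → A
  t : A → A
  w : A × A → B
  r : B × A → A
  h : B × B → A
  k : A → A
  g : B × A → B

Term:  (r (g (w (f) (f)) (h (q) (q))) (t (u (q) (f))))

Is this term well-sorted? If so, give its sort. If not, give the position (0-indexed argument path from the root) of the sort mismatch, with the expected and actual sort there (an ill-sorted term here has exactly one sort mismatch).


well-sorted; sort = A

      (f) : A
      (f) : A
    (w (f) (f)) : B
      (q) : B
      (q) : B
    (h (q) (q)) : A
  (g (w (f) (f)) (h (q) (q))) : B
      (q) : B
      (f) : A
    (u (q) (f)) : A
  (t (u (q) (f))) : A
(r (g (w (f) (f)) (h (q) (q))) (t (u (q) (f)))) : A


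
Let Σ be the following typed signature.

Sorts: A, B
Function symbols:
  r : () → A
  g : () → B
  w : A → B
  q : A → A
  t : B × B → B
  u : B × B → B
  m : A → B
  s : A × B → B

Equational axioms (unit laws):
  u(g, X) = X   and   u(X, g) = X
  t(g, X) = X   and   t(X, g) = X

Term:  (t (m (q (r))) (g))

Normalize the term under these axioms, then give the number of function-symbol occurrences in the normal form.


size = 3

1. (t (m (q (r))) (g))  →  (m (q (r)))
normal form: (m (q (r)))


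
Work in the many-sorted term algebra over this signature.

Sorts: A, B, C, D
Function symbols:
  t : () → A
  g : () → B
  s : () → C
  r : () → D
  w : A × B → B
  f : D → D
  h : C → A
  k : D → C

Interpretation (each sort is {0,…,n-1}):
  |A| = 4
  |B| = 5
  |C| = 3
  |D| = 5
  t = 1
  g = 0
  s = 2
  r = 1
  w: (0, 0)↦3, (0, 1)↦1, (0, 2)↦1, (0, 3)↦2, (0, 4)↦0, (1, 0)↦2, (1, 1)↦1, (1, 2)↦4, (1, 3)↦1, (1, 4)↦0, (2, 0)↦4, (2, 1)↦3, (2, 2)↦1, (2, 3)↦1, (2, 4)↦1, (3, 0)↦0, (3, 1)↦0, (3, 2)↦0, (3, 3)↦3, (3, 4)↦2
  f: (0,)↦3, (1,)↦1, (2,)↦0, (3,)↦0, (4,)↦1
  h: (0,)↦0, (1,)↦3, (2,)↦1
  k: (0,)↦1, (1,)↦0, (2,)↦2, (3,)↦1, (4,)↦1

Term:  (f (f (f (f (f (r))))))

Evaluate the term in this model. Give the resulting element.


value = 1

  r = 1
  (f (r)) = f(1,) = 1
  (f (f (r))) = f(1,) = 1
  (f (f (f (r)))) = f(1,) = 1
  (f (f (f (f (r))))) = f(1,) = 1
  (f (f (f (f (f (r)))))) = f(1,) = 1
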